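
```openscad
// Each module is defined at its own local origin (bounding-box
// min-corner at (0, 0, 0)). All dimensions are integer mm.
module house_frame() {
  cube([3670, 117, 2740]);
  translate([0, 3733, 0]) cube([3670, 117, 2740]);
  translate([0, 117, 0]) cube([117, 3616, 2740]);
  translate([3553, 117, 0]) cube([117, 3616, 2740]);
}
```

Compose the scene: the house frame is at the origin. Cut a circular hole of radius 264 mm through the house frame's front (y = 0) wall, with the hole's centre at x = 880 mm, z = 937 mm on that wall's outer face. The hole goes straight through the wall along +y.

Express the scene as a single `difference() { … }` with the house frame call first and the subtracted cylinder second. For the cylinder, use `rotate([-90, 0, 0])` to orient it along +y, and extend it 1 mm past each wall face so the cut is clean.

difference() {
  house_frame();
  translate([880, -1, 937]) rotate([-90, 0, 0]) cylinder(h = 119, r = 264);
}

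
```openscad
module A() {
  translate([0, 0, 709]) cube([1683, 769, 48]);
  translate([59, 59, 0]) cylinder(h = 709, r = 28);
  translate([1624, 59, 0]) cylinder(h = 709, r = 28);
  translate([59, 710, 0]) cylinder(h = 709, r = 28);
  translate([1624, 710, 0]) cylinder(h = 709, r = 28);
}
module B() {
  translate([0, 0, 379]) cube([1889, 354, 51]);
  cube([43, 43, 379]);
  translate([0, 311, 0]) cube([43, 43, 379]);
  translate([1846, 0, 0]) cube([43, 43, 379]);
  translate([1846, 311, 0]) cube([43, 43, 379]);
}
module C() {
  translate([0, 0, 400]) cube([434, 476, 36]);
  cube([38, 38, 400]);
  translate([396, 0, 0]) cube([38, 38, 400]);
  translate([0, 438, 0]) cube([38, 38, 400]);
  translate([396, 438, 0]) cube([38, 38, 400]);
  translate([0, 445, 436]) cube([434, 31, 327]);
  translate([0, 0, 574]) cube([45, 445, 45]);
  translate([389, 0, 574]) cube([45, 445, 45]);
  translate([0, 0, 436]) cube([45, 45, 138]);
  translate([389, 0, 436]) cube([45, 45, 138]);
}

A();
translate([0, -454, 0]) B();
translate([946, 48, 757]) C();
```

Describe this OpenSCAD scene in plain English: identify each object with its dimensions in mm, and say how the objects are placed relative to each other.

A is a table with a 1683×769 mm rectangular top, 48 mm thick, top surface at z = 757 mm, supported by four round legs of 56 mm diameter, each leg's bounding box inset 31 mm from the nearest pair of top edges, running from the floor.

B is a bench: a 1889×354 mm seat slab, 51 mm thick, top at z = 430 mm, on four 43×43 mm square legs flush with the seat corners and standing on z = 0.

C is a chair: 434×476 mm seat, 36 mm thick, top at z = 436 mm, on four 38 mm square corner legs flush with the seat edges. A 31 mm thick backrest slab spans the full seat width, extending 327 mm above the seat top, its back face flush with the seat's +y edge. Two armrests of 45×45 mm section run along each side from the seat's front edge to the front of the backrest, top faces 183 mm above the seat top and outer faces flush with the seat's x-edges; a 45×45 mm post under the front of each armrest stands on the seat at the front corner.

The bench is on the floor beside the table on its −y side. The chair is on top of the table.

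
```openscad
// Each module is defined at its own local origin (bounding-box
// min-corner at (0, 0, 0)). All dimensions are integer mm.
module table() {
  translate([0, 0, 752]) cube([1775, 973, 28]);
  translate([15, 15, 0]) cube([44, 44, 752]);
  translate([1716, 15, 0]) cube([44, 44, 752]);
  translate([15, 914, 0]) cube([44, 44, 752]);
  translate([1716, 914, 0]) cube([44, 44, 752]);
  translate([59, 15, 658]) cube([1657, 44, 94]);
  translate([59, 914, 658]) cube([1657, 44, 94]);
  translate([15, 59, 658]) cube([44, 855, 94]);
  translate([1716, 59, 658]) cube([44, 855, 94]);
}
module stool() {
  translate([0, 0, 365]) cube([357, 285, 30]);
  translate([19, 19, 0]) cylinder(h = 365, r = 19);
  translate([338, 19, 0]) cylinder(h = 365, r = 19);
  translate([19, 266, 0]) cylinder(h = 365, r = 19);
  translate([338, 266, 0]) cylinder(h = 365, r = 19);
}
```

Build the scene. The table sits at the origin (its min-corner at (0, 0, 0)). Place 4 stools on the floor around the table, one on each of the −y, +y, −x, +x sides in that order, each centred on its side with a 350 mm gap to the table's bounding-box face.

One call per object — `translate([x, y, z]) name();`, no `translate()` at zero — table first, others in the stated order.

table();
translate([709, -635, 0]) stool();
translate([709, 1323, 0]) stool();
translate([-707, 344, 0]) stool();
translate([2125, 344, 0]) stool();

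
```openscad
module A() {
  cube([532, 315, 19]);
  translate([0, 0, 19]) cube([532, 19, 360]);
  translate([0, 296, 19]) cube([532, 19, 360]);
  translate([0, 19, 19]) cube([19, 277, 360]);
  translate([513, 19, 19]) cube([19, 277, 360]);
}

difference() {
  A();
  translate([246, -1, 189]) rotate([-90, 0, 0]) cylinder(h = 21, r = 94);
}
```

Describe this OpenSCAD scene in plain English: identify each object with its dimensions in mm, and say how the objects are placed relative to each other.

A is an open-topped rectangular box: outside dimensions 532×315×379 mm, with a uniform wall and base thickness of 19 mm. The base is a full 532×315 slab on the floor; four walls sit on top of the base. The front and back walls (the −y and +y sides) span the full width; the two side walls fit between them.

The open box has a circular hole of radius 94 mm through its front wall, centred at (x = 246, z = 189).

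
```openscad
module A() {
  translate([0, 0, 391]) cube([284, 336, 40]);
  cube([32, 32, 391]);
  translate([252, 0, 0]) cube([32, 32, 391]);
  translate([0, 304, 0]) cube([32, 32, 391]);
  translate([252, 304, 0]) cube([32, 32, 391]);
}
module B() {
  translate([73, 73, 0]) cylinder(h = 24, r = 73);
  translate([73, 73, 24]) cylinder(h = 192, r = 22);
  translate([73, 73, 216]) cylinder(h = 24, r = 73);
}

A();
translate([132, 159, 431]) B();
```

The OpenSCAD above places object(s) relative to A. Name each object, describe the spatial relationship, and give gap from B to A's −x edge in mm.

A is a stool. B is a spool. The spool is on top of the stool. The gap from the spool to the stool's −x edge is 132 mm.

The spool's min-x is at 132; the stool's min-x is 0; gap = 132 mm.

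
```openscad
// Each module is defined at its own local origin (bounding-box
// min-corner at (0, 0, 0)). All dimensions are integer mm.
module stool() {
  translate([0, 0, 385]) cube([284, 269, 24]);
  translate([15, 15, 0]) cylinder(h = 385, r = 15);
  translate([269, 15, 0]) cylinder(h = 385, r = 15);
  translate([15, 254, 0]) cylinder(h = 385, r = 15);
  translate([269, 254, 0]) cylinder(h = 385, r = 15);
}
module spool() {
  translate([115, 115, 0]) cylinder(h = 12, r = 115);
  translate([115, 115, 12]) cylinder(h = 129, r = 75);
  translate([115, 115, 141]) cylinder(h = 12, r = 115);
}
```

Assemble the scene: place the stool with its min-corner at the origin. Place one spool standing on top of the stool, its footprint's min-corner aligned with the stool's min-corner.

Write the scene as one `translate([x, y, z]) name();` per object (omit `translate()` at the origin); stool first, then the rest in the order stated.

stool();
translate([0, 0, 409]) spool();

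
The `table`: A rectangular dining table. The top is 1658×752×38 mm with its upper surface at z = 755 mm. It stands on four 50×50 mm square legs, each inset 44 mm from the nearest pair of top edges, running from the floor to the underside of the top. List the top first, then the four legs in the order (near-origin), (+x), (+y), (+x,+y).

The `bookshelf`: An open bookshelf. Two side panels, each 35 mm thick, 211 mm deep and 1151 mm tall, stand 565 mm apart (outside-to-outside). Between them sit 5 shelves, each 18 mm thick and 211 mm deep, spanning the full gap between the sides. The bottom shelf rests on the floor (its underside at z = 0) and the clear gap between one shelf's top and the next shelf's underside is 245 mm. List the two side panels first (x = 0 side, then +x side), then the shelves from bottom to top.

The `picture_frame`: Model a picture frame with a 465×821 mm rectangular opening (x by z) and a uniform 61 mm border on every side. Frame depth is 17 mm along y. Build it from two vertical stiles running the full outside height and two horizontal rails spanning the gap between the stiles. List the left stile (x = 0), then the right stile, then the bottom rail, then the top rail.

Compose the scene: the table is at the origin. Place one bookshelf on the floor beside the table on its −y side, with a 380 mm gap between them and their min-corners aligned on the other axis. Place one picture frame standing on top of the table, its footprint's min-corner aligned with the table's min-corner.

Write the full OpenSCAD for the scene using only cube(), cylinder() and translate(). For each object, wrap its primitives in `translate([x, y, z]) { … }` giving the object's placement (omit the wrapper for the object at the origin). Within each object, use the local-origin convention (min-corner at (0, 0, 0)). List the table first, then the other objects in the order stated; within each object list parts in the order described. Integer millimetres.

translate([0, 0, 717]) cube([1658, 752, 38]);
translate([44, 44, 0]) cube([50, 50, 717]);
translate([1564, 44, 0]) cube([50, 50, 717]);
translate([44, 658, 0]) cube([50, 50, 717]);
translate([1564, 658, 0]) cube([50, 50, 717]);
translate([0, -591, 0]) {
  cube([35, 211, 1151]);
  translate([530, 0, 0]) cube([35, 211, 1151]);
  translate([35, 0, 0]) cube([495, 211, 18]);
  translate([35, 0, 263]) cube([495, 211, 18]);
  translate([35, 0, 526]) cube([495, 211, 18]);
  translate([35, 0, 789]) cube([495, 211, 18]);
  translate([35, 0, 1052]) cube([495, 211, 18]);
}
translate([0, 0, 755]) {
  cube([61, 17, 943]);
  translate([526, 0, 0]) cube([61, 17, 943]);
  translate([61, 0, 0]) cube([465, 17, 61]);
  translate([61, 0, 882]) cube([465, 17, 61]);
}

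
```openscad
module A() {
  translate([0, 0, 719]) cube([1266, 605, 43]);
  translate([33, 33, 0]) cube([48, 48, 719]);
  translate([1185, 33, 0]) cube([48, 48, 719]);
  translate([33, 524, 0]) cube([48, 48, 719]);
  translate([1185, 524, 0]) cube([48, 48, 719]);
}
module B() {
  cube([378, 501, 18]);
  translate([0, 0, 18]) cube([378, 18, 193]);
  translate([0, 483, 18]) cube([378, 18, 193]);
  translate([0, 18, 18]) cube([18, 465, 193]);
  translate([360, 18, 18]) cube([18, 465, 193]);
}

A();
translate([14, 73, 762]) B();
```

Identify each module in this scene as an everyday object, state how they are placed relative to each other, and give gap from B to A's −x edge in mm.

The open box's min-x is at 14; the table's min-x is 0; gap = 14 mm.

A is a table. B is an open box. The open box is on top of the table. The gap from the open box to the table's −x edge is 14 mm.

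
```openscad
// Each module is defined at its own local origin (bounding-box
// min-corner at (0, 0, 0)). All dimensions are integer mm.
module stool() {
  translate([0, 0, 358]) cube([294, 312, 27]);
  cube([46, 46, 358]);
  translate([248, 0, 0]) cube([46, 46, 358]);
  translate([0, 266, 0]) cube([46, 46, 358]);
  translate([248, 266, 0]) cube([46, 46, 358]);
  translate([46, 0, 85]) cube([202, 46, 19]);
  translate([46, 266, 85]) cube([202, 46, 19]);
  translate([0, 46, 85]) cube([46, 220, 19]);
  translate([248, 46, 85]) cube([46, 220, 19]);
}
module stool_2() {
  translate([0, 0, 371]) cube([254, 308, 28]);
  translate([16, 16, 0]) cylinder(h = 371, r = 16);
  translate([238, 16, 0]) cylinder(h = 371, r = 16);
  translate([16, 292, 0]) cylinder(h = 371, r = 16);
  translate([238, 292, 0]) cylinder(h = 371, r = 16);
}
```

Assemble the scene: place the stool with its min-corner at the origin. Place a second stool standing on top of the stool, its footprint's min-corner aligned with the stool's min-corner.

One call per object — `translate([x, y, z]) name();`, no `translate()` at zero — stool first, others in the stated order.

stool();
translate([0, 0, 385]) stool_2();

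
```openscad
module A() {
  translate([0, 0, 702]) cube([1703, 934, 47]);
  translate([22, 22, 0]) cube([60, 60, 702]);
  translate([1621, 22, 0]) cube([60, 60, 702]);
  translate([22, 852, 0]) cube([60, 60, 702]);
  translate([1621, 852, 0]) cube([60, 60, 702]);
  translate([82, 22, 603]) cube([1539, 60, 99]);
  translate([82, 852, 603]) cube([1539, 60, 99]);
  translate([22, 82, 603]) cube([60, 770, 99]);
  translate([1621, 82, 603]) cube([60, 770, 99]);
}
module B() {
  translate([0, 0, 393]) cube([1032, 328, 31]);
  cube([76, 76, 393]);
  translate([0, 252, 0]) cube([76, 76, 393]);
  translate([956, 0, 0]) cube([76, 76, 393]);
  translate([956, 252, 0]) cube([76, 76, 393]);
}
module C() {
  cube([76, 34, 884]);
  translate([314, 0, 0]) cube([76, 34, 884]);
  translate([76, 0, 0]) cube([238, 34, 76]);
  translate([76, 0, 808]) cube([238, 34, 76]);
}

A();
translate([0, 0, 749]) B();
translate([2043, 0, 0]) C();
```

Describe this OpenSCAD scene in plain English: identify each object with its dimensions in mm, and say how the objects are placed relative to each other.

A is a table with a 1703×934 mm rectangular top, 47 mm thick, top surface at z = 749 mm, supported by four 60×60 mm square legs, each inset 22 mm from the nearest pair of top edges, running from the floor. Four apron rails, 60 mm thick and 99 mm tall, run between adjacent legs with their top edges flush with the underside of the top and their outer faces flush with the legs' outer faces.

B is a bench: a 1032×328 mm seat slab, 31 mm thick, top at z = 424 mm, on four 76×76 mm square legs flush with the seat corners and standing on z = 0.

C is a picture frame with a 238×732 mm rectangular opening (x by z) and a uniform 76 mm border on every side. Frame depth is 34 mm along y. It is built from two vertical stiles running the full outside height and two horizontal rails spanning the gap between the stiles.

The bench is on top of the table. The picture frame is on the floor beside the table on its +x side.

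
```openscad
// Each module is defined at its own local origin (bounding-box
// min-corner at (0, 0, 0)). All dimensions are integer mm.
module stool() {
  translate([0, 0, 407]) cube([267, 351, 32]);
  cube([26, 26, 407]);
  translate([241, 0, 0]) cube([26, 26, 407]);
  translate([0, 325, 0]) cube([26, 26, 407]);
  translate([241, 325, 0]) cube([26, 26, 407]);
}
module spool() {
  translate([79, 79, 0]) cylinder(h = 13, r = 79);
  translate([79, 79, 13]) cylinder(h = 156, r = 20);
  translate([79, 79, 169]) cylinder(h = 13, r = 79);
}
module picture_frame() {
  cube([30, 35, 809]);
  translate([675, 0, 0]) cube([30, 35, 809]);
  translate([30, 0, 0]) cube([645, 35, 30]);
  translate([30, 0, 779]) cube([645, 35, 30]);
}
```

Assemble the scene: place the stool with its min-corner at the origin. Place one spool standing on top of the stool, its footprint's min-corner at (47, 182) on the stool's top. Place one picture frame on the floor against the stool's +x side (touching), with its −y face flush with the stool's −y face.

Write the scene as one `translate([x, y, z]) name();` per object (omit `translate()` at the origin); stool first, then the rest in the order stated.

stool();
translate([47, 182, 439]) spool();
translate([267, 0, 0]) picture_frame();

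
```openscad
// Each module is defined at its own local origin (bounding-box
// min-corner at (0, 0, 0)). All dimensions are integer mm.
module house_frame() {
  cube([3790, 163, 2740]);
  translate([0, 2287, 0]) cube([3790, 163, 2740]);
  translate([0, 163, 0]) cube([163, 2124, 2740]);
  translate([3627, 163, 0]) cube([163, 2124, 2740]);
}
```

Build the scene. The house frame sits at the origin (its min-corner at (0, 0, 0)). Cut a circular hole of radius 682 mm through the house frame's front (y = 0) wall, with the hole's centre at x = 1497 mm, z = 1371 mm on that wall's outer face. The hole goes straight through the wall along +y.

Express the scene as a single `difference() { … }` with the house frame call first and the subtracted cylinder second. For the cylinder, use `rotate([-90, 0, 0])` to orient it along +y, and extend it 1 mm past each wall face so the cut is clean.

difference() {
  house_frame();
  translate([1497, -1, 1371]) rotate([-90, 0, 0]) cylinder(h = 165, r = 682);
}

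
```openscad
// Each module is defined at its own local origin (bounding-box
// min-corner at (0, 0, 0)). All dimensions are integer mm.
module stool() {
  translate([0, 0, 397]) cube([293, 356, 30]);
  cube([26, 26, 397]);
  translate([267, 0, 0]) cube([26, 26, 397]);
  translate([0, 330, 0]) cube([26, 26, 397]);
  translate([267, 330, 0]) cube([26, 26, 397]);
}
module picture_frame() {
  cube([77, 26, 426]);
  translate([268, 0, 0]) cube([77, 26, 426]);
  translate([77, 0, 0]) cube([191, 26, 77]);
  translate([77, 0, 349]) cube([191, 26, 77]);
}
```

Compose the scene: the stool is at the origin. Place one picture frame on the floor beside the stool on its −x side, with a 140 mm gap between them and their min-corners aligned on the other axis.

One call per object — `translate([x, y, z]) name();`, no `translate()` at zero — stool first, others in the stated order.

stool();
translate([-485, 0, 0]) picture_frame();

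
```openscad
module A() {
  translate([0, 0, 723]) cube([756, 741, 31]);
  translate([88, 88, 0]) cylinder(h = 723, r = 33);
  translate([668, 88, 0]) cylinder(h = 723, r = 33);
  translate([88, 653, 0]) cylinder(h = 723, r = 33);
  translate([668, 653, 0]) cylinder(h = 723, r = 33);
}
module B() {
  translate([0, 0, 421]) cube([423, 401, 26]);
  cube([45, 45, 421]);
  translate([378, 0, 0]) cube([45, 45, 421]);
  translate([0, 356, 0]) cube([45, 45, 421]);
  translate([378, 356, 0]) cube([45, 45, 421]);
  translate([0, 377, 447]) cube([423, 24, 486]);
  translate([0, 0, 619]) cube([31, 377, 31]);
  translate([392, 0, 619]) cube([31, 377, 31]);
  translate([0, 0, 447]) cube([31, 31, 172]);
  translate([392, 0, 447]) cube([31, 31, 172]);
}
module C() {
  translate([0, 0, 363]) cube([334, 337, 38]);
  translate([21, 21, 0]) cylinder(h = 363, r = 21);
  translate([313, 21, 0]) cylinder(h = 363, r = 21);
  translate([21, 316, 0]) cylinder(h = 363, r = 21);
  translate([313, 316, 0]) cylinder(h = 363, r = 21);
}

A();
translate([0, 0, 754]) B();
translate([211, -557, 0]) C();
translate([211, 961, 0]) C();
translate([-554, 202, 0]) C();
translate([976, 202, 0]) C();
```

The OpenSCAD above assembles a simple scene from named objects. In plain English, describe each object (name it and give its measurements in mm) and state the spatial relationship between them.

A is a table with a 756×741 mm rectangular top, 31 mm thick, top surface at z = 754 mm, supported by four round legs of 66 mm diameter, each leg's bounding box inset 55 mm from the nearest pair of top edges, running from the floor.

B is a chair. The seat is a 423×401×26 mm slab with its top at z = 447 mm, on four 45×45 mm corner legs (flush with the seat edges, standing on z = 0). A flat backrest 24 mm thick, 486 mm tall, spans the full seat width and rises from the seat top along its +y edge, rear face flush with the rear of the seat. Two armrests of 31×31 mm section run along each side from the seat's front edge to the front of the backrest, top faces 203 mm above the seat top and outer faces flush with the seat's x-edges; a 31×31 mm post under the front of each armrest stands on the seat at the front corner.

C is a four-legged stool. The seat is a 334×337×38 mm slab whose top surface is at z = 401 mm; four round legs, each 42 mm in diameter, run from the floor (z = 0) to the underside of the seat, each leg's axis is inset half a diameter from the nearest pair of seat edges (so the leg's bounding box is flush with the corner).

The chair is on top of the table. Four stools sit around the table at the −y, +y, −x, +x sides.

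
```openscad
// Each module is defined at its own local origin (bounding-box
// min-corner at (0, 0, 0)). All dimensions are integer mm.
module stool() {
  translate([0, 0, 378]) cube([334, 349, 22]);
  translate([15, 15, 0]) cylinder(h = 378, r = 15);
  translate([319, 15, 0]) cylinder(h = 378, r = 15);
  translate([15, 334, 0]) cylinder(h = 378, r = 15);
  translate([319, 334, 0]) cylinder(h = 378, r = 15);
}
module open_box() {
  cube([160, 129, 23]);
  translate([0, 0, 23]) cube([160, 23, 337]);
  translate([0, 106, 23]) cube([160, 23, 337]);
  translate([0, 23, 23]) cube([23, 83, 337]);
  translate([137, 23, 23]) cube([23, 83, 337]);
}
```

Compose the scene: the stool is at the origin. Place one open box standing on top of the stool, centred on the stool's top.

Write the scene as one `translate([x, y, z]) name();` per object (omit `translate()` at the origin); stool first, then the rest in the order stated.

stool();
translate([87, 110, 400]) open_box();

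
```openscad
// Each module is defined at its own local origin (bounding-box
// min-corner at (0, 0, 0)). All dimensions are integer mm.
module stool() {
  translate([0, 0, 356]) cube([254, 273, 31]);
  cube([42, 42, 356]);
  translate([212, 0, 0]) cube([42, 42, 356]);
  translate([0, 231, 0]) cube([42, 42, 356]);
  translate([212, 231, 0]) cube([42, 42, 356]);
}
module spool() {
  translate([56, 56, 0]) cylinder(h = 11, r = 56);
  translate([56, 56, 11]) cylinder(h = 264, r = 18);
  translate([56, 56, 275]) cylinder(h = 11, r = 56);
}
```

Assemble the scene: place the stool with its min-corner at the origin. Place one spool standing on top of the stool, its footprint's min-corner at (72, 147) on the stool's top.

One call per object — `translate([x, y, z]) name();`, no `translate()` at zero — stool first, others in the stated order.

stool();
translate([72, 147, 387]) spool();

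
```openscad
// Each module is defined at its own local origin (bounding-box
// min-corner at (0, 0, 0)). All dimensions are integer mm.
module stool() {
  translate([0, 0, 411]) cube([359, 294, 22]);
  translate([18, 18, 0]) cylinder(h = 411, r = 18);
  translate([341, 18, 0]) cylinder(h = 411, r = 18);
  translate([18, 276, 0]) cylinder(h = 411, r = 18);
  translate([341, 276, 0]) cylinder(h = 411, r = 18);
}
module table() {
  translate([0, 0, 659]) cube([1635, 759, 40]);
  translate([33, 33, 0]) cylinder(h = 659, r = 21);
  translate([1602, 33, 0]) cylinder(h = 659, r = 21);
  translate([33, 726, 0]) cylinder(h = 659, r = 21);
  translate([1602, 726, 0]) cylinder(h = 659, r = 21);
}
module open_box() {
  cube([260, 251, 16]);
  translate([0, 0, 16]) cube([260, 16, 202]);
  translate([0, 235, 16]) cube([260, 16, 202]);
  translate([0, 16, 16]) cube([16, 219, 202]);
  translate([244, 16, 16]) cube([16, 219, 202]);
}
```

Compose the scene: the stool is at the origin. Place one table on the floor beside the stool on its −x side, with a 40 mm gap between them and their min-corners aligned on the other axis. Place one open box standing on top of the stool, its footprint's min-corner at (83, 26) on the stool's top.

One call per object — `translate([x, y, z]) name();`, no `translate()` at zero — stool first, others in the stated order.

stool();
translate([-1675, 0, 0]) table();
translate([83, 26, 433]) open_box();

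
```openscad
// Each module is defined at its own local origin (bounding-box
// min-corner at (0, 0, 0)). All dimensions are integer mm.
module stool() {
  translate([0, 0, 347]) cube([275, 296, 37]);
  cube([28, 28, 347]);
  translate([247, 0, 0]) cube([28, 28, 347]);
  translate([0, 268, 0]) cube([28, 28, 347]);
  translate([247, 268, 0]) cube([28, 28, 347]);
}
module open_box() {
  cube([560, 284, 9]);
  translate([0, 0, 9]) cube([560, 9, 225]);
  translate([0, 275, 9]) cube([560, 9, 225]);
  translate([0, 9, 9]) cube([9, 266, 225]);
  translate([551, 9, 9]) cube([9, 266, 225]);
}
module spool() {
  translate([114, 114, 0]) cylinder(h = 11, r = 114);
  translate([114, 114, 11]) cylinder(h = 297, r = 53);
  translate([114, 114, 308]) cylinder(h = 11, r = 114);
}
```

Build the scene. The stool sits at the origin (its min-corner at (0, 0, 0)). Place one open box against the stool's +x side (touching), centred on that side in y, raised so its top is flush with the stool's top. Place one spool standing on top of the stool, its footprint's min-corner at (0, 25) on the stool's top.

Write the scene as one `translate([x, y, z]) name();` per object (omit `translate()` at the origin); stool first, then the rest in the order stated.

stool();
translate([275, 6, 150]) open_box();
translate([0, 25, 384]) spool();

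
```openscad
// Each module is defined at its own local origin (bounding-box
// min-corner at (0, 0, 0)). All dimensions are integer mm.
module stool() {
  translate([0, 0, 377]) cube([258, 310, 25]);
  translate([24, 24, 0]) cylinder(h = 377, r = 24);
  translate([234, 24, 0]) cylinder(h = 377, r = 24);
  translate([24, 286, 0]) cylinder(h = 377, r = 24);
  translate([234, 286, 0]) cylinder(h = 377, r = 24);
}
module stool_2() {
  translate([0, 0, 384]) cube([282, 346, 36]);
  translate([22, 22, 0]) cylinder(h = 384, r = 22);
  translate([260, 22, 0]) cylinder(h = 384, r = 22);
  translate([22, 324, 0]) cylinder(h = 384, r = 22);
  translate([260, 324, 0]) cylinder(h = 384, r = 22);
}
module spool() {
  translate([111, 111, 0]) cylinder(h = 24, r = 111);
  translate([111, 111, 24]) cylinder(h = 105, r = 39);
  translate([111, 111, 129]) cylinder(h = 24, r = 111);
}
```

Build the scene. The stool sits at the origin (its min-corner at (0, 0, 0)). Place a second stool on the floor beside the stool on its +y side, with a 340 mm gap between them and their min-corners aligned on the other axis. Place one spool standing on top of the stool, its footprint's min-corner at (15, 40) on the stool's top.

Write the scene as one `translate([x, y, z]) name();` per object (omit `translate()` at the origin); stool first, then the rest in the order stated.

stool();
translate([0, 650, 0]) stool_2();
translate([15, 40, 402]) spool();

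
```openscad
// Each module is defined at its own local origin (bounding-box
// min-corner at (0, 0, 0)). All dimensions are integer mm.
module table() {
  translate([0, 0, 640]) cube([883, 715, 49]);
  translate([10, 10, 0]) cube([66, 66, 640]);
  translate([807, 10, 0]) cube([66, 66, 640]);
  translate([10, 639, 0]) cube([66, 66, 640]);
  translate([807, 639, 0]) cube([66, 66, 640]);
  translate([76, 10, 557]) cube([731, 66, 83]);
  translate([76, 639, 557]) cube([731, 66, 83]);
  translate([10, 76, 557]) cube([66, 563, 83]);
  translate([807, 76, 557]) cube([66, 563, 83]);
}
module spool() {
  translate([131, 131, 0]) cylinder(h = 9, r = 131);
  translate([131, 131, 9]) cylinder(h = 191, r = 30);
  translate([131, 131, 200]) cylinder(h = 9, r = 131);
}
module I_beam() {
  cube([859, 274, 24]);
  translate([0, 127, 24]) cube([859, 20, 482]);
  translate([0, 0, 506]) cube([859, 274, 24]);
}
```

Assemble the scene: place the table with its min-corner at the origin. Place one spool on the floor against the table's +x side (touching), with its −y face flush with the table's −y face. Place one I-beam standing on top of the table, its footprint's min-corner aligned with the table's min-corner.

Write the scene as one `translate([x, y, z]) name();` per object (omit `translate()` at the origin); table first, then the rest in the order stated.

table();
translate([883, 0, 0]) spool();
translate([0, 0, 689]) I_beam();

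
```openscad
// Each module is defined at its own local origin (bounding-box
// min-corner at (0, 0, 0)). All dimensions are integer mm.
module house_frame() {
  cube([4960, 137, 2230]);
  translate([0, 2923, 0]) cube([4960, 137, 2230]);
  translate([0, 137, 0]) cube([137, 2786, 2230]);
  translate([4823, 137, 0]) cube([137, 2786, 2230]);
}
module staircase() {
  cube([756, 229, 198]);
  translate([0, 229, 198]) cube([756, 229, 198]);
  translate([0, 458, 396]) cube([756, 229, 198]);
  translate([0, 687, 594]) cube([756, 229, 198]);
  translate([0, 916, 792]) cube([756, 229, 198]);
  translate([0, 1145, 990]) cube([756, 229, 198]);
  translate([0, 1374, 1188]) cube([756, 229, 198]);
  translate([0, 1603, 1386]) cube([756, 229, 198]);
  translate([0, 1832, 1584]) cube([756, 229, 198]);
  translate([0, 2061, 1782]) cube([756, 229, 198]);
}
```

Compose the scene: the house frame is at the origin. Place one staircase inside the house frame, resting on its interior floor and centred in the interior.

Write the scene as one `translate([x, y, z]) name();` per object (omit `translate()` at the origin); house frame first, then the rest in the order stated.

house_frame();
translate([2102, 385, 0]) staircase();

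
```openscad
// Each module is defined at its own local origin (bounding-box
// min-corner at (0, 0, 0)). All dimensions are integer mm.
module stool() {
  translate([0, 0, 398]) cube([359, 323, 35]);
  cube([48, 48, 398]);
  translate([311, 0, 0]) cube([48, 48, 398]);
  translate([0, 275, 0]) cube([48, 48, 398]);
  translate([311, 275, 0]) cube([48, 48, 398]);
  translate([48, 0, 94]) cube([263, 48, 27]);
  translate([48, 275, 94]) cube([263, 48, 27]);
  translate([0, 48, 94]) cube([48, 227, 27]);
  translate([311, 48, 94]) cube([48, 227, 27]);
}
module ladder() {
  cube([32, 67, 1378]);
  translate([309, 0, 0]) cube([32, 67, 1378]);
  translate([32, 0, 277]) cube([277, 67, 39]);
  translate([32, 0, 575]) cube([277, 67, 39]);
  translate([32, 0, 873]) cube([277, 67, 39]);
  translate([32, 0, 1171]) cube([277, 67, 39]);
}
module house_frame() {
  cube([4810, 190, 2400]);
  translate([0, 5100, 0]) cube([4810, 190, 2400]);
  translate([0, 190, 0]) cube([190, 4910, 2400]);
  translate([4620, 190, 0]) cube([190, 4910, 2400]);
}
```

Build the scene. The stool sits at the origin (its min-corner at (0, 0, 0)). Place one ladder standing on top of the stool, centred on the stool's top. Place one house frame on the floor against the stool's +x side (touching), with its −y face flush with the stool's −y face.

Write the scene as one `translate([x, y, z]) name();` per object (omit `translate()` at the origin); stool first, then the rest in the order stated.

stool();
translate([9, 128, 433]) ladder();
translate([359, 0, 0]) house_frame();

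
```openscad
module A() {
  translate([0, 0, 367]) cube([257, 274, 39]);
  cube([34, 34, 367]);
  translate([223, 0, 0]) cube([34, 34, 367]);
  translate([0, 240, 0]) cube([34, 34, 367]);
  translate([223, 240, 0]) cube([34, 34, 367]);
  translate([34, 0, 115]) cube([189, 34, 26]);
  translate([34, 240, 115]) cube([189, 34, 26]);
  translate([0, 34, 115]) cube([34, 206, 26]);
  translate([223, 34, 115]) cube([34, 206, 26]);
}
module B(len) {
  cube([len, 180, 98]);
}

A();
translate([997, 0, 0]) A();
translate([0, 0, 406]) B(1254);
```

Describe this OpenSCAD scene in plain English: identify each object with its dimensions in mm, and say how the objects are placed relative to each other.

A is a simple wooden stool: a rectangular seat 257 mm (x) by 274 mm (y), 39 mm thick, top face at z = 406 mm, on four square legs, each 34×34 mm in cross-section. The legs rest on z = 0, each flush with a corner of the seat. Four stretchers, 34 mm wide and 26 mm tall, connect adjacent legs with their undersides at z = 115 mm, each running between the inner faces of the legs it joins and aligned with the legs' outer faces on the other axis.

B is a rectangular beam 1254 mm long (x), 180 mm deep (y), 98 mm thick (z).

The beam spans the tops of two stools placed 740 mm apart, resting at z = 406 mm.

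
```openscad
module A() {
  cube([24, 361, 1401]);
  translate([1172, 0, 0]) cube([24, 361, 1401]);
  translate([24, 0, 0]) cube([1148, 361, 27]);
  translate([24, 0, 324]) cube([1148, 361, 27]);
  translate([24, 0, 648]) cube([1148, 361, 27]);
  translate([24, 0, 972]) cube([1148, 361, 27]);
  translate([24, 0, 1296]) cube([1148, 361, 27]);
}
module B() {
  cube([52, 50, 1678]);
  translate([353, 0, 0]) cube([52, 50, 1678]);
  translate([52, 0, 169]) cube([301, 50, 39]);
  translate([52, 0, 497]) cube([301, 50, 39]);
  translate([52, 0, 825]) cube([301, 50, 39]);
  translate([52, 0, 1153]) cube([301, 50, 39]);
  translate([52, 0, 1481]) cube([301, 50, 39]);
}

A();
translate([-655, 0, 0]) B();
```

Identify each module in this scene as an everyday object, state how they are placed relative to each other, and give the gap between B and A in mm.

A is a bookshelf. B is a ladder. The ladder is on the floor beside the bookshelf on its −x side. The gap between the ladder and the bookshelf is 250 mm.

The ladder's nearest face is 250 mm from the bookshelf's −x face.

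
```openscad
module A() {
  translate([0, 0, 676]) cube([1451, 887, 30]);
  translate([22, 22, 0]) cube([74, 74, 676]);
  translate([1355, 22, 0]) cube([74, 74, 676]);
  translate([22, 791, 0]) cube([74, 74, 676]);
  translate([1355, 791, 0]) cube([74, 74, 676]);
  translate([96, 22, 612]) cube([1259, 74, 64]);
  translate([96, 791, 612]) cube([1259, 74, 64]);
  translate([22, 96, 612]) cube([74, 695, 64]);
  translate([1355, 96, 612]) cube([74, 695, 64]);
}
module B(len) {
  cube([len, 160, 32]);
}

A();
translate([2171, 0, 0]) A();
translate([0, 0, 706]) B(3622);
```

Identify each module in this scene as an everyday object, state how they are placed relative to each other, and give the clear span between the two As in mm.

Second table starts at x = 2171; first ends at x = 1451; clear span = 2171 − 1451 = 720 mm.

A is a table. B is a beam. A beam spans the tops of two tables. The clear span between the two tables is 720 mm.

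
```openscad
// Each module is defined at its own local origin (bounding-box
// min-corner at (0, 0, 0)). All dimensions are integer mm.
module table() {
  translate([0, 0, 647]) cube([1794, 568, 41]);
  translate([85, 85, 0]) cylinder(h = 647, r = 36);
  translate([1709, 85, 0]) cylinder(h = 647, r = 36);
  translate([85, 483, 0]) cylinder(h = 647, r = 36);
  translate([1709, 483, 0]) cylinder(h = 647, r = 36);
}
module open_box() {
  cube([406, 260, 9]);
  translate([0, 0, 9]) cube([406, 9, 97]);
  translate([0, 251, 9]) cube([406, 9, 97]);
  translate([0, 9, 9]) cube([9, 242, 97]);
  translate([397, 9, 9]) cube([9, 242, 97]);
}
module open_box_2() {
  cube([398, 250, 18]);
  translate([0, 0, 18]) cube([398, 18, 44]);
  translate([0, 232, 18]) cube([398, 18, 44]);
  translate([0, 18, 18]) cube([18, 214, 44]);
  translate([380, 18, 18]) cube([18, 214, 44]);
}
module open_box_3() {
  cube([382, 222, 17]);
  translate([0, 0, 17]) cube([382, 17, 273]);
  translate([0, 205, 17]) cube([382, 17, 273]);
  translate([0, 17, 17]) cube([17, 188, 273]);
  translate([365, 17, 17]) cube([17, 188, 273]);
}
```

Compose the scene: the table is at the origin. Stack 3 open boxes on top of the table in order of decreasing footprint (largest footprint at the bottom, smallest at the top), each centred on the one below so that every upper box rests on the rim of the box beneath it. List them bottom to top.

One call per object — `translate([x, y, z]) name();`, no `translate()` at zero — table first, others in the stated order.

table();
translate([694, 154, 688]) open_box();
translate([698, 159, 794]) open_box_2();
translate([706, 173, 856]) open_box_3();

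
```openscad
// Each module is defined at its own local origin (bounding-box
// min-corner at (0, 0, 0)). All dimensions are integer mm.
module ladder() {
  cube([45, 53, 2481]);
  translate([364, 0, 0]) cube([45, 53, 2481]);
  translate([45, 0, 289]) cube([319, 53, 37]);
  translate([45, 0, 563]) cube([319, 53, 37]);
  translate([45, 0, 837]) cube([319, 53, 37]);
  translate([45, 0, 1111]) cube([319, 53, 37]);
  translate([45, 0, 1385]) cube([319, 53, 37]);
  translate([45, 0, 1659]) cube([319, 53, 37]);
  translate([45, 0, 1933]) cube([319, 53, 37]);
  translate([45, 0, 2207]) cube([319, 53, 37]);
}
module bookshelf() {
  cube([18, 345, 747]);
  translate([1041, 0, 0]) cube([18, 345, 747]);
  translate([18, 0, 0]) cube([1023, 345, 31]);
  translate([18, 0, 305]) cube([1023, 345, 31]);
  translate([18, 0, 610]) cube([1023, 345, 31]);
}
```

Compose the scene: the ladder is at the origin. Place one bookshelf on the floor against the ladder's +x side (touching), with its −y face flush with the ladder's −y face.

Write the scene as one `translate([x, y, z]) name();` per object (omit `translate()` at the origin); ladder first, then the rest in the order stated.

ladder();
translate([409, 0, 0]) bookshelf();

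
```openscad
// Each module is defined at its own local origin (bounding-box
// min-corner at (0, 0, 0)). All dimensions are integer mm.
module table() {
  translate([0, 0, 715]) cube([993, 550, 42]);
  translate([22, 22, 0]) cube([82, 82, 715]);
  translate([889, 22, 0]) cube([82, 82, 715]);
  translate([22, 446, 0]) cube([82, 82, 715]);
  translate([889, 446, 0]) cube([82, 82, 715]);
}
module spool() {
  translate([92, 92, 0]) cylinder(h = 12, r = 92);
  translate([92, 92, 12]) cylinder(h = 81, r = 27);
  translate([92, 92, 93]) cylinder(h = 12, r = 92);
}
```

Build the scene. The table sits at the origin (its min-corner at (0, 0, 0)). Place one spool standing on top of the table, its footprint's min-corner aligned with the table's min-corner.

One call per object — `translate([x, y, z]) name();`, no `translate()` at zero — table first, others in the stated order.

table();
translate([0, 0, 757]) spool();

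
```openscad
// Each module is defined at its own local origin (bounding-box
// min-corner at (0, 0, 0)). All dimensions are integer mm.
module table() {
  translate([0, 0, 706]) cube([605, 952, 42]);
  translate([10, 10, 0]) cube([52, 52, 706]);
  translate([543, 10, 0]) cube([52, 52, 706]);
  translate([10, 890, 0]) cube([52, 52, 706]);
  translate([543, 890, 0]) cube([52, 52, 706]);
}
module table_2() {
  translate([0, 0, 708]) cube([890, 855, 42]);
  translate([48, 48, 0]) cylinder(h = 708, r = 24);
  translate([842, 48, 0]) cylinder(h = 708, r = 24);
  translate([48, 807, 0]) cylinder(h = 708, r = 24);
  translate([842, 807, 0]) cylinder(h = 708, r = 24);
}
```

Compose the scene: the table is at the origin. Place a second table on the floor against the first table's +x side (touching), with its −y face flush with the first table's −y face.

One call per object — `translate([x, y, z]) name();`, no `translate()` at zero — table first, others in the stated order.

table();
translate([605, 0, 0]) table_2();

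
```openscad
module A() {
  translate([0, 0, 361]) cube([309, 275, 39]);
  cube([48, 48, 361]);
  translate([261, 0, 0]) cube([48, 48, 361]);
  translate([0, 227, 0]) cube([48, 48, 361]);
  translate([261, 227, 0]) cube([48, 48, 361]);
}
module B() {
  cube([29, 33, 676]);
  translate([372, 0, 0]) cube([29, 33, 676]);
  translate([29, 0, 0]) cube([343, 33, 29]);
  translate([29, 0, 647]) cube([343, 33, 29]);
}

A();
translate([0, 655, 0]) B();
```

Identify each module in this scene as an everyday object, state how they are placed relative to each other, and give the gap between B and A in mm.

The picture frame's nearest face is 380 mm from the stool's +y face.

A is a stool. B is a picture frame. The picture frame is on the floor beside the stool on its +y side. The gap between the picture frame and the stool is 380 mm.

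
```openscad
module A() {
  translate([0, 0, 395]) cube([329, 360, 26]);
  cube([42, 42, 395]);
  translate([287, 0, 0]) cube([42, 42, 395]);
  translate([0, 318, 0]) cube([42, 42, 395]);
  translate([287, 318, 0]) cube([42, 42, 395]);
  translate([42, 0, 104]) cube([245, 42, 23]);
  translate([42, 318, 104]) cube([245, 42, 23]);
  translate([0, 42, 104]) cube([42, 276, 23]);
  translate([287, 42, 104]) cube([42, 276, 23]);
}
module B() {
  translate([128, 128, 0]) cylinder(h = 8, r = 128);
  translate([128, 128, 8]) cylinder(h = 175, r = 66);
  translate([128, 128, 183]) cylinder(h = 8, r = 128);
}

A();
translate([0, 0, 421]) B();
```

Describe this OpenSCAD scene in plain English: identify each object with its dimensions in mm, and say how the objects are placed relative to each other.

A is a four-legged stool. The seat is a 329×360×26 mm slab whose top surface is at z = 421 mm; four square legs, each 42×42 mm in cross-section, run from the floor (z = 0) to the underside of the seat, each flush with a corner of the seat. Four stretchers, 42 mm wide and 23 mm tall, connect adjacent legs with their undersides at z = 104 mm, each running between the inner faces of the legs it joins and aligned with the legs' outer faces on the other axis.

B is a spool: two coaxial disc flanges of radius 128 mm and thickness 8 mm, joined by a core cylinder of radius 66 mm and height 175 mm. The lower flange rests on z = 0 and the three cylinders share a vertical axis.

The spool is on top of the stool.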